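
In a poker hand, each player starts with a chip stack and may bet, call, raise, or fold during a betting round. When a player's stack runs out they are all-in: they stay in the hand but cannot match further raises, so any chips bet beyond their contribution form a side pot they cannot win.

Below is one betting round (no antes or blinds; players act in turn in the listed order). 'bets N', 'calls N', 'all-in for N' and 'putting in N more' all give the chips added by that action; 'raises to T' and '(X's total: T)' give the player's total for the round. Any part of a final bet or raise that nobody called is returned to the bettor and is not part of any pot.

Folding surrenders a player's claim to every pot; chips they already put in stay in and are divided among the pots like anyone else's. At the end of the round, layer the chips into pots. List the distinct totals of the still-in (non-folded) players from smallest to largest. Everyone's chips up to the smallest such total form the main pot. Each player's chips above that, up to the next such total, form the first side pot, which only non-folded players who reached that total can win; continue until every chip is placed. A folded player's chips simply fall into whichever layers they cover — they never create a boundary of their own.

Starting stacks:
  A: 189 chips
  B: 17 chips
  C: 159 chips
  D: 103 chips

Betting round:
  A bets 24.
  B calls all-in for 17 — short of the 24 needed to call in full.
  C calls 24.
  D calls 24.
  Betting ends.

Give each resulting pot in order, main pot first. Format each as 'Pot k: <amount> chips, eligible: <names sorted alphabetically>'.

Pot 1: 68 chips, eligible: A, B, C, D
Pot 2: 21 chips, eligible: A, C, D

Derivation:
Contributions: A=24, B=17, C=24, D=24
Pot levels (distinct totals of non-folded players): 17, 24
Layer 1-17: 17 each from A, B, C, D = 17*4 = 68 chips; eligible A, B, C, D
Layer 18-24: 7 each from A, C, D = 7*3 = 21 chips; eligible A, C, D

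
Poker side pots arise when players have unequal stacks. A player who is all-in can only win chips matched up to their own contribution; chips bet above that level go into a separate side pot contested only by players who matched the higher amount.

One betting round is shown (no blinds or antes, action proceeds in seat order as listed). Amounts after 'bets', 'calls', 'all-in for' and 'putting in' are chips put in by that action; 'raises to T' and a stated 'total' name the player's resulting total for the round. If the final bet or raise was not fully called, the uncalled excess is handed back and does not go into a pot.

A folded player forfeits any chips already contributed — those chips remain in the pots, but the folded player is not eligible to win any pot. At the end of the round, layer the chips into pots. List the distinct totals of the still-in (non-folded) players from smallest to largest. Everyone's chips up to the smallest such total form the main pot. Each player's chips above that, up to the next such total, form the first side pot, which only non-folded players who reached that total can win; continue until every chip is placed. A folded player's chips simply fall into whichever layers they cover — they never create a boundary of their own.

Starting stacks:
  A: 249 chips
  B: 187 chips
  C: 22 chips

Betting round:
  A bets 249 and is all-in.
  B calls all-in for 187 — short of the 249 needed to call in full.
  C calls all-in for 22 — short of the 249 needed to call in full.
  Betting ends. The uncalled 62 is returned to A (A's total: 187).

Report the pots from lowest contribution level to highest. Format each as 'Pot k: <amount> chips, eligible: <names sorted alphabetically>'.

Pot 1: 66 chips, eligible: A, B, C
Pot 2: 330 chips, eligible: A, B

Derivation:
Contributions (after 62 returned to A): A=187, B=187, C=22
Pot levels (distinct totals of non-folded players): 22, 187
Layer 1-22: 22 each from A, B, C = 22*3 = 66 chips; eligible A, B, C
Layer 23-187: 165 each from A, B = 165*2 = 330 chips; eligible A, B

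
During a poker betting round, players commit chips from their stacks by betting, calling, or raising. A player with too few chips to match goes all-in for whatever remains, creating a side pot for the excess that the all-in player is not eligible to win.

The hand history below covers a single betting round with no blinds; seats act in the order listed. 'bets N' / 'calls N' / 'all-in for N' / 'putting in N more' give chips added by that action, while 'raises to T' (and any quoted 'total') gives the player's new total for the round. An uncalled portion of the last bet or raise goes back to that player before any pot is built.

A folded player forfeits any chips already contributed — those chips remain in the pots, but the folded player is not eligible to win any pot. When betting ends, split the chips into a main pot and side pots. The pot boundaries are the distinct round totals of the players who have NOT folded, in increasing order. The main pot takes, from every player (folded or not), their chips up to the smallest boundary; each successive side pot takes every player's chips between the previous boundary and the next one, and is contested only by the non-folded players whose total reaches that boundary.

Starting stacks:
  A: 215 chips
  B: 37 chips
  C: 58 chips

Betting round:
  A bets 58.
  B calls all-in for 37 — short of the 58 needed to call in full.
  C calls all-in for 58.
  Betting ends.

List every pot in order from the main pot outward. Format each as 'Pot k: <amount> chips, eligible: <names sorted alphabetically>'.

Contributions: A=58, B=37, C=58
Pot levels (distinct totals of non-folded players): 37, 58
Layer 1-37: 37 each from A, B, C = 37*3 = 111 chips; eligible A, B, C
Layer 38-58: 21 each from A, C = 21*2 = 42 chips; eligible A, C

Pot 1: 111 chips, eligible: A, B, C
Pot 2: 42 chips, eligible: A, C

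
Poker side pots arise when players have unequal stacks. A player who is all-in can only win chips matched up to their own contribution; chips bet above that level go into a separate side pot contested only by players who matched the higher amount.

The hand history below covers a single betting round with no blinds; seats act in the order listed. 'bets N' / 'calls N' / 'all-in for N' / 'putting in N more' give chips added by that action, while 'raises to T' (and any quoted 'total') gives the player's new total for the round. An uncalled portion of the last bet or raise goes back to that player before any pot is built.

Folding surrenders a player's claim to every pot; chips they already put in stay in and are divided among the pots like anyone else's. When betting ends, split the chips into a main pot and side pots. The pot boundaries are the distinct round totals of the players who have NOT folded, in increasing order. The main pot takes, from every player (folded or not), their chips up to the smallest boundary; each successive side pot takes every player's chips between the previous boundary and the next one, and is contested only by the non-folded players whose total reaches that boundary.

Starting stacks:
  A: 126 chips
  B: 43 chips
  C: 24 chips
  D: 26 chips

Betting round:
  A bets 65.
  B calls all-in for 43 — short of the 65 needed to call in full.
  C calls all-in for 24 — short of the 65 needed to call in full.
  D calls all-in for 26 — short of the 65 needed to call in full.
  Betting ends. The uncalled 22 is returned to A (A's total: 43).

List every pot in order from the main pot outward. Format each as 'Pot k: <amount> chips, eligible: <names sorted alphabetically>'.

Contributions (after 22 returned to A): A=43, B=43, C=24, D=26
Pot levels (distinct totals of non-folded players): 24, 26, 43
Layer 1-24: 24 each from A, B, C, D = 24*4 = 96 chips; eligible A, B, C, D
Layer 25-26: 2 each from A, B, D = 2*3 = 6 chips; eligible A, B, D
Layer 27-43: 17 each from A, B = 17*2 = 34 chips; eligible A, B

Pot 1: 96 chips, eligible: A, B, C, D
Pot 2: 6 chips, eligible: A, B, D
Pot 3: 34 chips, eligible: A, B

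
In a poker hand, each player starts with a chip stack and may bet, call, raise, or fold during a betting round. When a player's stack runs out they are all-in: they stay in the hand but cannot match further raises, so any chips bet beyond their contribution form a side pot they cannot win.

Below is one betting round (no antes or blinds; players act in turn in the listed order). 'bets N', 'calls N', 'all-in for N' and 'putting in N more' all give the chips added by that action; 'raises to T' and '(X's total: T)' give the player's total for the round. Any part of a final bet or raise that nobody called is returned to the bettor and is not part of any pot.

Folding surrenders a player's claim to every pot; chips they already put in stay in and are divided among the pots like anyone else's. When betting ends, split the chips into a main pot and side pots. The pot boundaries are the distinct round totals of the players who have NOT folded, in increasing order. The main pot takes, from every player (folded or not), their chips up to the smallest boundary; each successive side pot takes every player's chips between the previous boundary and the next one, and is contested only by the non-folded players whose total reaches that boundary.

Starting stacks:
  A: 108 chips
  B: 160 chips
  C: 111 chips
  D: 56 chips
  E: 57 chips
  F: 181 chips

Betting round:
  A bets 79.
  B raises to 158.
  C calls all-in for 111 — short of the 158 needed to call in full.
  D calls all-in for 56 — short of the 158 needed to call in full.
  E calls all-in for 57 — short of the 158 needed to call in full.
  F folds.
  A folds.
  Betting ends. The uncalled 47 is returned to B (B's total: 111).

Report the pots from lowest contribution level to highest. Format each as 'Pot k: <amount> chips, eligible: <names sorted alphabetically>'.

Contributions (after 47 returned to B): A=79, B=111, C=111, D=56, E=57
Folded: A, F
Pot levels (distinct totals of non-folded players): 56, 57, 111
Layer 1-56: 56 each from A, B, C, D, E = 56*5 = 280 chips; eligible B, C, D, E
Layer 57-57: 1 each from A, B, C, E = 1*4 = 4 chips; eligible B, C, E
Layer 58-111: A 22 + B 54 + C 54 = 130 chips; eligible B, C

Pot 1: 280 chips, eligible: B, C, D, E
Pot 2: 4 chips, eligible: B, C, E
Pot 3: 130 chips, eligible: B, C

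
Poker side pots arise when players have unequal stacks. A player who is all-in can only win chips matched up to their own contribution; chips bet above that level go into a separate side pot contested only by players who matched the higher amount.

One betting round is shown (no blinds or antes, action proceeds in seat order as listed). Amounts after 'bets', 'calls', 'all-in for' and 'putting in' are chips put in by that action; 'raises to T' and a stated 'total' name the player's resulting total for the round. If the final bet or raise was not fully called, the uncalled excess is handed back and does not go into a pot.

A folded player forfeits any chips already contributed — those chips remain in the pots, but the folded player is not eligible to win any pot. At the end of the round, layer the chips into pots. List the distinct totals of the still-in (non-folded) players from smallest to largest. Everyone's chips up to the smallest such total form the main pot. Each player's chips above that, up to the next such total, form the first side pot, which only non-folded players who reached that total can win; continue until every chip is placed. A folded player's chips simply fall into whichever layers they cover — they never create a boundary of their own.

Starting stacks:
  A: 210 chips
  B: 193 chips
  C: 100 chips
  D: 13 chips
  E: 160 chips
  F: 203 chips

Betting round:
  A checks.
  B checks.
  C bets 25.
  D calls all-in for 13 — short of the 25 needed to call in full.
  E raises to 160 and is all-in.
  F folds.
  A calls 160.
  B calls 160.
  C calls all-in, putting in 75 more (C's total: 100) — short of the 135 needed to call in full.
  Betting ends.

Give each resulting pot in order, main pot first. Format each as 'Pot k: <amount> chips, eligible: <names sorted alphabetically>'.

Contributions: A=160, B=160, C=100, D=13, E=160
Folded: F
Pot levels (distinct totals of non-folded players): 13, 100, 160
Layer 1-13: 13 each from A, B, C, D, E = 13*5 = 65 chips; eligible A, B, C, D, E
Layer 14-100: 87 each from A, B, C, E = 87*4 = 348 chips; eligible A, B, C, E
Layer 101-160: 60 each from A, B, E = 60*3 = 180 chips; eligible A, B, E

Pot 1: 65 chips, eligible: A, B, C, D, E
Pot 2: 348 chips, eligible: A, B, C, E
Pot 3: 180 chips, eligible: A, B, E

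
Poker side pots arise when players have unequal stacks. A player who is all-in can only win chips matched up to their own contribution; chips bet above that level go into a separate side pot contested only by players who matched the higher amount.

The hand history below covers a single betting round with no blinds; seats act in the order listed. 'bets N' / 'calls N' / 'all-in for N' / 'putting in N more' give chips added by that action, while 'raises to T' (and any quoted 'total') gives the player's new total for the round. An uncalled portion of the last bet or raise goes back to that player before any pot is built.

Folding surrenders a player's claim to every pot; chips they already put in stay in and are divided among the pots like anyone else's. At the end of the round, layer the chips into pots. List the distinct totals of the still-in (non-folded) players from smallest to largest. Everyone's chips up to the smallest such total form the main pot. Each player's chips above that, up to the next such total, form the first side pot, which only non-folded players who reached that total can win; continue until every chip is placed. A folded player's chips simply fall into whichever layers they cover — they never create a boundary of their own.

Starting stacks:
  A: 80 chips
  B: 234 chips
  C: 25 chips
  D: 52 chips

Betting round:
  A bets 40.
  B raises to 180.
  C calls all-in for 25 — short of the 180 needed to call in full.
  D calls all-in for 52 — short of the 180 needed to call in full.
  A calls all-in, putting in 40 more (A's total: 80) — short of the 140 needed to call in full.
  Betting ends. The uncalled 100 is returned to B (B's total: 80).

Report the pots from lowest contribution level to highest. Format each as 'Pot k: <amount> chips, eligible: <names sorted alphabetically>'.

Contributions (after 100 returned to B): A=80, B=80, C=25, D=52
Pot levels (distinct totals of non-folded players): 25, 52, 80
Layer 1-25: 25 each from A, B, C, D = 25*4 = 100 chips; eligible A, B, C, D
Layer 26-52: 27 each from A, B, D = 27*3 = 81 chips; eligible A, B, D
Layer 53-80: 28 each from A, B = 28*2 = 56 chips; eligible A, B

Pot 1: 100 chips, eligible: A, B, C, D
Pot 2: 81 chips, eligible: A, B, D
Pot 3: 56 chips, eligible: A, B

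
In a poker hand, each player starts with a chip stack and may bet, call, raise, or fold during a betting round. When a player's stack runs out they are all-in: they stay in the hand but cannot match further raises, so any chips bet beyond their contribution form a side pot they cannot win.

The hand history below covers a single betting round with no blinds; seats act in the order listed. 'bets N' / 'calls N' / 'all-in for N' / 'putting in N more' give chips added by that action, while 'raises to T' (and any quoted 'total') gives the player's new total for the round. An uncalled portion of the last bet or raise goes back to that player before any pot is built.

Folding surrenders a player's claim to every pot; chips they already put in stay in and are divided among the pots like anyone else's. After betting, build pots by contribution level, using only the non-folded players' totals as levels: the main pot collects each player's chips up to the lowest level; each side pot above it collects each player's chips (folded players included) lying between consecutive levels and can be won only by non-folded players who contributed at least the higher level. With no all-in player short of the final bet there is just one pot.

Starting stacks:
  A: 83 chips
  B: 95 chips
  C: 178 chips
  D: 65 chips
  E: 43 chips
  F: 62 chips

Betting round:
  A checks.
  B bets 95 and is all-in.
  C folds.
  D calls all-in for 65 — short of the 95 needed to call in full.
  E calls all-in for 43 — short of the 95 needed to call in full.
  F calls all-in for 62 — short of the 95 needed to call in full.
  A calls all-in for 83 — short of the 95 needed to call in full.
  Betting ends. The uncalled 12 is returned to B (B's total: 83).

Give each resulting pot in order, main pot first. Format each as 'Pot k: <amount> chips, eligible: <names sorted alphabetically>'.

Pot 1: 215 chips, eligible: A, B, D, E, F
Pot 2: 76 chips, eligible: A, B, D, F
Pot 3: 9 chips, eligible: A, B, D
Pot 4: 36 chips, eligible: A, B

Derivation:
Contributions (after 12 returned to B): A=83, B=83, D=65, E=43, F=62
Folded: C
Pot levels (distinct totals of non-folded players): 43, 62, 65, 83
Layer 1-43: 43 each from A, B, D, E, F = 43*5 = 215 chips; eligible A, B, D, E, F
Layer 44-62: 19 each from A, B, D, F = 19*4 = 76 chips; eligible A, B, D, F
Layer 63-65: 3 each from A, B, D = 3*3 = 9 chips; eligible A, B, D
Layer 66-83: 18 each from A, B = 18*2 = 36 chips; eligible A, B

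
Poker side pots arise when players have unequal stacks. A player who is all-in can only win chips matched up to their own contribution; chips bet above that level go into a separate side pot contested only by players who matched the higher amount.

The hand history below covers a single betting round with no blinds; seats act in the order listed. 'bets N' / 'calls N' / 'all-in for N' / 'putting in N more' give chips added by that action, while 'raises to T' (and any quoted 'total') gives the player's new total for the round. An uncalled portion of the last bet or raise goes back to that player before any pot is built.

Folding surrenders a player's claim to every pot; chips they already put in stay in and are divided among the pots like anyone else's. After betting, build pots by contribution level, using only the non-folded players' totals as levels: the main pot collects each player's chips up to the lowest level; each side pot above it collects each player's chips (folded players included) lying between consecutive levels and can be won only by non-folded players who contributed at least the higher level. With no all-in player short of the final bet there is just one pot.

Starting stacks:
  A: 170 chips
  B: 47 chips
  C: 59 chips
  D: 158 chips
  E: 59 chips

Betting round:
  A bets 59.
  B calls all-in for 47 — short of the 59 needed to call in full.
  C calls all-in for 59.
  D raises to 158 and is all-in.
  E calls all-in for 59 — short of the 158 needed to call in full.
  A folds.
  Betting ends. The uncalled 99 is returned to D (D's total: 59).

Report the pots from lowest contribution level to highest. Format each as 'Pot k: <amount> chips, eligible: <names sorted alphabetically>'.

Contributions (after 99 returned to D): A=59, B=47, C=59, D=59, E=59
Folded: A
Pot levels (distinct totals of non-folded players): 47, 59
Layer 1-47: 47 each from A, B, C, D, E = 47*5 = 235 chips; eligible B, C, D, E
Layer 48-59: 12 each from A, C, D, E = 12*4 = 48 chips; eligible C, D, E

Pot 1: 235 chips, eligible: B, C, D, E
Pot 2: 48 chips, eligible: C, D, E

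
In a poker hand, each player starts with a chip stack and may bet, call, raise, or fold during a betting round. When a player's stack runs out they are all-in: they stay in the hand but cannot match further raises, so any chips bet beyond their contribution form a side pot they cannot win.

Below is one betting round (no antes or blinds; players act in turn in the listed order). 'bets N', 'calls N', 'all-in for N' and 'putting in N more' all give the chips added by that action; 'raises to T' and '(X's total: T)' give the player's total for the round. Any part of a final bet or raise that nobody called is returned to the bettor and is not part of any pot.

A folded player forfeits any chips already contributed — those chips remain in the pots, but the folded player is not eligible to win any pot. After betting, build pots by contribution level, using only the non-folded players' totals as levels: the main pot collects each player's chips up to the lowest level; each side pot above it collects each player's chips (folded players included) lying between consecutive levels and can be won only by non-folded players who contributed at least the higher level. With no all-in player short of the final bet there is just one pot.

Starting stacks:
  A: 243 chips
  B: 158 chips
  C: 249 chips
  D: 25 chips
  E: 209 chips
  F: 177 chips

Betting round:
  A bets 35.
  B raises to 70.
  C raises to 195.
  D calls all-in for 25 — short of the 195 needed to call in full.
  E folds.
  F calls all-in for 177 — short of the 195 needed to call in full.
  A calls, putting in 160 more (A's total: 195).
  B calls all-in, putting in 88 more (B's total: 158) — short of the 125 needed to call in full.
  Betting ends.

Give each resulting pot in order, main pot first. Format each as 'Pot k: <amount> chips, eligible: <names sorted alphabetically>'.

Contributions: A=195, B=158, C=195, D=25, F=177
Folded: E
Pot levels (distinct totals of non-folded players): 25, 158, 177, 195
Layer 1-25: 25 each from A, B, C, D, F = 25*5 = 125 chips; eligible A, B, C, D, F
Layer 26-158: 133 each from A, B, C, F = 133*4 = 532 chips; eligible A, B, C, F
Layer 159-177: 19 each from A, C, F = 19*3 = 57 chips; eligible A, C, F
Layer 178-195: 18 each from A, C = 18*2 = 36 chips; eligible A, C

Pot 1: 125 chips, eligible: A, B, C, D, F
Pot 2: 532 chips, eligible: A, B, C, F
Pot 3: 57 chips, eligible: A, C, F
Pot 4: 36 chips, eligible: A, C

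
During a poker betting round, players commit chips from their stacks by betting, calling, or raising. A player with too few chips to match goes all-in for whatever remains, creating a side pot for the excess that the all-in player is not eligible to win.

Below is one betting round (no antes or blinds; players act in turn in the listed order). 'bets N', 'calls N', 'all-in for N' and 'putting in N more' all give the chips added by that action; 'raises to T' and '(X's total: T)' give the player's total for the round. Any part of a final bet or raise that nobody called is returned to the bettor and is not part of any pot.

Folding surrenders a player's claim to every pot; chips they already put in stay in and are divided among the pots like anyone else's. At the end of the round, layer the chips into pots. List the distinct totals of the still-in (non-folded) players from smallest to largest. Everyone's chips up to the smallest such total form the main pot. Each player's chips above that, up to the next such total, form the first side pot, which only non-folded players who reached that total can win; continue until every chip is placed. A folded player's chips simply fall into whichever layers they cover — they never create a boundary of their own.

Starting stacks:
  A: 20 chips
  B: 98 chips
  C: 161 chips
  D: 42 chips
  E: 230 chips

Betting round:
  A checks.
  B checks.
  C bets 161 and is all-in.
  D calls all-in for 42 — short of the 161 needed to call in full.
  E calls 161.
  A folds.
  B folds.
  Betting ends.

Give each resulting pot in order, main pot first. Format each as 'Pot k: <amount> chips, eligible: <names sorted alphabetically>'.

Contributions: C=161, D=42, E=161
Folded: A, B
Pot levels (distinct totals of non-folded players): 42, 161
Layer 1-42: 42 each from C, D, E = 42*3 = 126 chips; eligible C, D, E
Layer 43-161: 119 each from C, E = 119*2 = 238 chips; eligible C, E

Pot 1: 126 chips, eligible: C, D, E
Pot 2: 238 chips, eligible: C, E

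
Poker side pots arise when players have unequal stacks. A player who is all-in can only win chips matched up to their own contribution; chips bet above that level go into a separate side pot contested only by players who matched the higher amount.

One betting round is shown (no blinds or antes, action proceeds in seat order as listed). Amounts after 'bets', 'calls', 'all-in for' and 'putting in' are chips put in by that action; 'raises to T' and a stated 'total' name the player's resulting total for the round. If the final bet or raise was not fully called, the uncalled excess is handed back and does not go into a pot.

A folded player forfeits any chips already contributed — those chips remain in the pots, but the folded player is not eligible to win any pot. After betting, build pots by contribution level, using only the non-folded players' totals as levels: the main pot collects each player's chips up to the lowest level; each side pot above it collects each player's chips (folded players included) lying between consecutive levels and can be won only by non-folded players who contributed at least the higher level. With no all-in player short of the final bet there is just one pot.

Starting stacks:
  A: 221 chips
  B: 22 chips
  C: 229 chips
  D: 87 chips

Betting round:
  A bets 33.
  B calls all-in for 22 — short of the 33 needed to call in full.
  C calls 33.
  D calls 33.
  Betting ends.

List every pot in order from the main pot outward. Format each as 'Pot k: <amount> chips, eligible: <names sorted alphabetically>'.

Contributions: A=33, B=22, C=33, D=33
Pot levels (distinct totals of non-folded players): 22, 33
Layer 1-22: 22 each from A, B, C, D = 22*4 = 88 chips; eligible A, B, C, D
Layer 23-33: 11 each from A, C, D = 11*3 = 33 chips; eligible A, C, D

Pot 1: 88 chips, eligible: A, B, C, D
Pot 2: 33 chips, eligible: A, C, D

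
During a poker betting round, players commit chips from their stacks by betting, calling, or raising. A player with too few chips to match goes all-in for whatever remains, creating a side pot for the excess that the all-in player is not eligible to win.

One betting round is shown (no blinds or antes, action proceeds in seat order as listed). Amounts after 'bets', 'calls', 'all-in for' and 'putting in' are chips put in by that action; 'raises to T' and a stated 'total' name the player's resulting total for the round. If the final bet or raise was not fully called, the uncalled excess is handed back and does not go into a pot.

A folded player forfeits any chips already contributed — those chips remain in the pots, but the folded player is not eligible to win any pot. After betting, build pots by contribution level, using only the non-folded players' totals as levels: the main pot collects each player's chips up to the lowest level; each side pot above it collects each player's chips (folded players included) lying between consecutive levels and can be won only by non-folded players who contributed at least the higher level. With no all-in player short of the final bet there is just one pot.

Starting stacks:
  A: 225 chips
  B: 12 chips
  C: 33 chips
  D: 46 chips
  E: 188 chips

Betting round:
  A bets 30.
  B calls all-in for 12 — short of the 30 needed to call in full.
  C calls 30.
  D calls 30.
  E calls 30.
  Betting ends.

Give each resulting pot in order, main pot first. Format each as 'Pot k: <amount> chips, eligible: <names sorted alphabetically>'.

Pot 1: 60 chips, eligible: A, B, C, D, E
Pot 2: 72 chips, eligible: A, C, D, E

Derivation:
Contributions: A=30, B=12, C=30, D=30, E=30
Pot levels (distinct totals of non-folded players): 12, 30
Layer 1-12: 12 each from A, B, C, D, E = 12*5 = 60 chips; eligible A, B, C, D, E
Layer 13-30: 18 each from A, C, D, E = 18*4 = 72 chips; eligible A, C, D, E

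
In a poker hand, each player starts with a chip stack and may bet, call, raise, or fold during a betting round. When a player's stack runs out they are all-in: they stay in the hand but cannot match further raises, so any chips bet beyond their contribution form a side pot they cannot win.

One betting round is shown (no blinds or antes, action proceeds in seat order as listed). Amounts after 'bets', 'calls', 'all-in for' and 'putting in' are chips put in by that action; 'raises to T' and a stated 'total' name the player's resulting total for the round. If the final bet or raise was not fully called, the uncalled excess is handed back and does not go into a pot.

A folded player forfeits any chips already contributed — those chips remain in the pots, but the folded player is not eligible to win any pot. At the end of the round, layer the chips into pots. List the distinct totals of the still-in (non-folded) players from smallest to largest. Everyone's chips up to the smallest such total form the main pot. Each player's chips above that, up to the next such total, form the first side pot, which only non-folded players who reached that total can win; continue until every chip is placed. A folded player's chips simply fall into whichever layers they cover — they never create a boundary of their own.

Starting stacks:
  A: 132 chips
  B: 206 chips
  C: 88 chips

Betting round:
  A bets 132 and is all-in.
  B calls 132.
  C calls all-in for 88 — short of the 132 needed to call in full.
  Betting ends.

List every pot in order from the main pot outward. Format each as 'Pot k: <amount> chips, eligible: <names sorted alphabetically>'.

Pot 1: 264 chips, eligible: A, B, C
Pot 2: 88 chips, eligible: A, B

Derivation:
Contributions: A=132, B=132, C=88
Pot levels (distinct totals of non-folded players): 88, 132
Layer 1-88: 88 each from A, B, C = 88*3 = 264 chips; eligible A, B, C
Layer 89-132: 44 each from A, B = 44*2 = 88 chips; eligible A, B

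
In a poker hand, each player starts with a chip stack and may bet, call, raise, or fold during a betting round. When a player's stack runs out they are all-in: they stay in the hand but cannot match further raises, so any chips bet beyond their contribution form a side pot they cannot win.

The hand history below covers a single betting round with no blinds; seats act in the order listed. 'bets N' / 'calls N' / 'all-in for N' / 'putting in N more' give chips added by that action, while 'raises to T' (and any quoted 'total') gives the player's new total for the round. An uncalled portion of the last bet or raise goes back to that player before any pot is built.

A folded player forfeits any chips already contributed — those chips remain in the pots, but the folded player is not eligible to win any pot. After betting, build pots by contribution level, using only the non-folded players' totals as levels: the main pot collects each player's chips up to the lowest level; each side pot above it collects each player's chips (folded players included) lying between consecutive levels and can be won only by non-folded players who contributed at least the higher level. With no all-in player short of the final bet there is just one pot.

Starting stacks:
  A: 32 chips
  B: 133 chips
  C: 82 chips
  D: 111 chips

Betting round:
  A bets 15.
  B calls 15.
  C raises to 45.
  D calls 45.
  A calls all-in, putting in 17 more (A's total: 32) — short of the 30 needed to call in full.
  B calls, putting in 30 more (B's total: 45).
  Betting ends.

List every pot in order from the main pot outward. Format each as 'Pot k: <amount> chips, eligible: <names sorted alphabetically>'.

Contributions: A=32, B=45, C=45, D=45
Pot levels (distinct totals of non-folded players): 32, 45
Layer 1-32: 32 each from A, B, C, D = 32*4 = 128 chips; eligible A, B, C, D
Layer 33-45: 13 each from B, C, D = 13*3 = 39 chips; eligible B, C, D

Pot 1: 128 chips, eligible: A, B, C, D
Pot 2: 39 chips, eligible: B, C, D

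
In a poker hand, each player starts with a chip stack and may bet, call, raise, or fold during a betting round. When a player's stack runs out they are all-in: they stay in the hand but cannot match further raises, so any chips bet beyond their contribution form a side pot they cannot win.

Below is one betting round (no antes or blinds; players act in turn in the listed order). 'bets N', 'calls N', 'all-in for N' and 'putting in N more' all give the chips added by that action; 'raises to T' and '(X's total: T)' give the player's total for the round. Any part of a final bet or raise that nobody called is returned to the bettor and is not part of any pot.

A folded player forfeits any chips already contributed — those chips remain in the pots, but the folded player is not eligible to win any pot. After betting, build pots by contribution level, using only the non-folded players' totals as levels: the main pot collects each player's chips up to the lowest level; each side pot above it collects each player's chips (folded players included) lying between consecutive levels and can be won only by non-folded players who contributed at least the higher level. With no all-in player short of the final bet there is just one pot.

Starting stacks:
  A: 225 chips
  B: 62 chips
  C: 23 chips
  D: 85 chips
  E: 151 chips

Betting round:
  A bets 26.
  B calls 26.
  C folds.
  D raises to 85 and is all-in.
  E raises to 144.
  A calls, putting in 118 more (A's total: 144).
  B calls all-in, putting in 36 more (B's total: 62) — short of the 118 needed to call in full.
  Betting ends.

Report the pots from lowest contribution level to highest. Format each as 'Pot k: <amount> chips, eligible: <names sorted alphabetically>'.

Pot 1: 248 chips, eligible: A, B, D, E
Pot 2: 69 chips, eligible: A, D, E
Pot 3: 118 chips, eligible: A, E

Derivation:
Contributions: A=144, B=62, D=85, E=144
Folded: C
Pot levels (distinct totals of non-folded players): 62, 85, 144
Layer 1-62: 62 each from A, B, D, E = 62*4 = 248 chips; eligible A, B, D, E
Layer 63-85: 23 each from A, D, E = 23*3 = 69 chips; eligible A, D, E
Layer 86-144: 59 each from A, E = 59*2 = 118 chips; eligible A, E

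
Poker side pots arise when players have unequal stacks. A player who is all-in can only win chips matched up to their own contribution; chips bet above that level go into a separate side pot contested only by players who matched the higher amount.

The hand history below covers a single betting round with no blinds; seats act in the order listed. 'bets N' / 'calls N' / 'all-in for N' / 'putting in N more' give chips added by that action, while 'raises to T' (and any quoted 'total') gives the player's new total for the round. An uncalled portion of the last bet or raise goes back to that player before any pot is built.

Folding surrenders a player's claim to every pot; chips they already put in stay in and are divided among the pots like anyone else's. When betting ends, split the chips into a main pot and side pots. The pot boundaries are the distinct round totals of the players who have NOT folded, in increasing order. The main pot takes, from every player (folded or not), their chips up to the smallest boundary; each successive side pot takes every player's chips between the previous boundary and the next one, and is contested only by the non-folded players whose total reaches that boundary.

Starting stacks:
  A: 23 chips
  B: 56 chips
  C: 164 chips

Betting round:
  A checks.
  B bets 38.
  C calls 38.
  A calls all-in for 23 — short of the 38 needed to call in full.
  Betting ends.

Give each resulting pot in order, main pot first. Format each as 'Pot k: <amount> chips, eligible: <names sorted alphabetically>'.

Pot 1: 69 chips, eligible: A, B, C
Pot 2: 30 chips, eligible: B, C

Derivation:
Contributions: A=23, B=38, C=38
Pot levels (distinct totals of non-folded players): 23, 38
Layer 1-23: 23 each from A, B, C = 23*3 = 69 chips; eligible A, B, C
Layer 24-38: 15 each from B, C = 15*2 = 30 chips; eligible B, C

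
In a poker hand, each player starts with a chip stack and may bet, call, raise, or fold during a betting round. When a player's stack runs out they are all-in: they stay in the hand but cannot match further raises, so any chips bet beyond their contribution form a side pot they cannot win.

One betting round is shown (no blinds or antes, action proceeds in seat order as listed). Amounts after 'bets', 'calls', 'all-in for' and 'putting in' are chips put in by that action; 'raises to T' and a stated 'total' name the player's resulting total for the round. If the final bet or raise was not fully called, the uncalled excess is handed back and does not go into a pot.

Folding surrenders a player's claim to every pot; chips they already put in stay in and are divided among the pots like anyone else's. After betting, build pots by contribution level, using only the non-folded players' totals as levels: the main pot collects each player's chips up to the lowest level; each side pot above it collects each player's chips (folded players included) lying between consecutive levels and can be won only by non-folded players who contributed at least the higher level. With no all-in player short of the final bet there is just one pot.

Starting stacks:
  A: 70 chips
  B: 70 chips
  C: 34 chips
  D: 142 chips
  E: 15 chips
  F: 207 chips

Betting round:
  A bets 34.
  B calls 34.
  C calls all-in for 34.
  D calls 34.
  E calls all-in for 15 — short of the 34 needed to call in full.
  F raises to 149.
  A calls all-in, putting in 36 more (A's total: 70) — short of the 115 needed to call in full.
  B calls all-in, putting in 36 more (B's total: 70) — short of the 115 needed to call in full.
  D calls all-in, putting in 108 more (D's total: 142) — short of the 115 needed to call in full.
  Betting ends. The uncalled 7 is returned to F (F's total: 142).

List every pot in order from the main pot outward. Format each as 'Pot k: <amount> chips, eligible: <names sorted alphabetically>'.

Pot 1: 90 chips, eligible: A, B, C, D, E, F
Pot 2: 95 chips, eligible: A, B, C, D, F
Pot 3: 144 chips, eligible: A, B, D, F
Pot 4: 144 chips, eligible: D, F

Derivation:
Contributions (after 7 returned to F): A=70, B=70, C=34, D=142, E=15, F=142
Pot levels (distinct totals of non-folded players): 15, 34, 70, 142
Layer 1-15: 15 each from A, B, C, D, E, F = 15*6 = 90 chips; eligible A, B, C, D, E, F
Layer 16-34: 19 each from A, B, C, D, F = 19*5 = 95 chips; eligible A, B, C, D, F
Layer 35-70: 36 each from A, B, D, F = 36*4 = 144 chips; eligible A, B, D, F
Layer 71-142: 72 each from D, F = 72*2 = 144 chips; eligible D, F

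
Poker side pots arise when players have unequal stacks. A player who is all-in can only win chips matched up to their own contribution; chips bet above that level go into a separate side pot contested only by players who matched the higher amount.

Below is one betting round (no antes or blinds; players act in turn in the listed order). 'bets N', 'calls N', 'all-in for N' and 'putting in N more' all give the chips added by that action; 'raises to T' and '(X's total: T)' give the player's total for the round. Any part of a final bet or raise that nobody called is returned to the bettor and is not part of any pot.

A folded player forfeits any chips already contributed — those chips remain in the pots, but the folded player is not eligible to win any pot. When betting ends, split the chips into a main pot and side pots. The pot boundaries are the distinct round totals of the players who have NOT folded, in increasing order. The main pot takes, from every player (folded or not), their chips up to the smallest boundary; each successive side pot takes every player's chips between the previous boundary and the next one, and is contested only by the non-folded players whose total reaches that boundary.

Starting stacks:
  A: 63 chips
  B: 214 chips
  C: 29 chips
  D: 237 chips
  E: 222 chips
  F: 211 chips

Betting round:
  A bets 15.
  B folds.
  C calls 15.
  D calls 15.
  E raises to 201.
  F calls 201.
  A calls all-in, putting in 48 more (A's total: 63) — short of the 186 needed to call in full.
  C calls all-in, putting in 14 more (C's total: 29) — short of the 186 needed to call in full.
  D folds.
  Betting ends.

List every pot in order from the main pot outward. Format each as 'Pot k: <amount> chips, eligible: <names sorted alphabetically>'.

Pot 1: 131 chips, eligible: A, C, E, F
Pot 2: 102 chips, eligible: A, E, F
Pot 3: 276 chips, eligible: E, F

Derivation:
Contributions: A=63, C=29, D=15, E=201, F=201
Folded: B, D
Pot levels (distinct totals of non-folded players): 29, 63, 201
Layer 1-29: A 29 + C 29 + D 15 + E 29 + F 29 = 131 chips; eligible A, C, E, F
Layer 30-63: 34 each from A, E, F = 34*3 = 102 chips; eligible A, E, F
Layer 64-201: 138 each from E, F = 138*2 = 276 chips; eligible E, F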